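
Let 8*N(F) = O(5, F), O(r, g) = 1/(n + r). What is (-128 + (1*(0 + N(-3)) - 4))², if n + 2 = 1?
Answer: 17833729/1024 ≈ 17416.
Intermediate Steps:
n = -1 (n = -2 + 1 = -1)
O(r, g) = 1/(-1 + r)
N(F) = 1/32 (N(F) = 1/(8*(-1 + 5)) = (⅛)/4 = (⅛)*(¼) = 1/32)
(-128 + (1*(0 + N(-3)) - 4))² = (-128 + (1*(0 + 1/32) - 4))² = (-128 + (1*(1/32) - 4))² = (-128 + (1/32 - 4))² = (-128 - 127/32)² = (-4223/32)² = 17833729/1024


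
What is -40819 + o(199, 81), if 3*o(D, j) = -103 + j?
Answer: -122479/3 ≈ -40826.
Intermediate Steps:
o(D, j) = -103/3 + j/3 (o(D, j) = (-103 + j)/3 = -103/3 + j/3)
-40819 + o(199, 81) = -40819 + (-103/3 + (1/3)*81) = -40819 + (-103/3 + 27) = -40819 - 22/3 = -122479/3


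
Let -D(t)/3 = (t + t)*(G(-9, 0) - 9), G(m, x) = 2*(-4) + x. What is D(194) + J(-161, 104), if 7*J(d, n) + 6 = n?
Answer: 19802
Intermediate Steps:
J(d, n) = -6/7 + n/7
G(m, x) = -8 + x
D(t) = 102*t (D(t) = -3*(t + t)*((-8 + 0) - 9) = -3*2*t*(-8 - 9) = -3*2*t*(-17) = -(-102)*t = 102*t)
D(194) + J(-161, 104) = 102*194 + (-6/7 + (⅐)*104) = 19788 + (-6/7 + 104/7) = 19788 + 14 = 19802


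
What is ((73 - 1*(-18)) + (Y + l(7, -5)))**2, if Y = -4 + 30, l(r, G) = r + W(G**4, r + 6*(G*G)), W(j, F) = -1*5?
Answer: 14161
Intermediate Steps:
W(j, F) = -5
l(r, G) = -5 + r (l(r, G) = r - 5 = -5 + r)
Y = 26
((73 - 1*(-18)) + (Y + l(7, -5)))**2 = ((73 - 1*(-18)) + (26 + (-5 + 7)))**2 = ((73 + 18) + (26 + 2))**2 = (91 + 28)**2 = 119**2 = 14161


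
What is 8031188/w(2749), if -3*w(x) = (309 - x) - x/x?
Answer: 24093564/2441 ≈ 9870.4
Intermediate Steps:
w(x) = -308/3 + x/3 (w(x) = -((309 - x) - x/x)/3 = -((309 - x) - 1*1)/3 = -((309 - x) - 1)/3 = -(308 - x)/3 = -308/3 + x/3)
8031188/w(2749) = 8031188/(-308/3 + (⅓)*2749) = 8031188/(-308/3 + 2749/3) = 8031188/(2441/3) = 8031188*(3/2441) = 24093564/2441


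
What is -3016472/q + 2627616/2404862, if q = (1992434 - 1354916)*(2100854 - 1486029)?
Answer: 257479594955810684/235653632426287425 ≈ 1.0926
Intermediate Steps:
q = 391962004350 (q = 637518*614825 = 391962004350)
-3016472/q + 2627616/2404862 = -3016472/391962004350 + 2627616/2404862 = -3016472*1/391962004350 + 2627616*(1/2404862) = -1508236/195981002175 + 1313808/1202431 = 257479594955810684/235653632426287425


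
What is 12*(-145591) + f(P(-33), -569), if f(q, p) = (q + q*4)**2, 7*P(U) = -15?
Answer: -85601883/49 ≈ -1.7470e+6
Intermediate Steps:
P(U) = -15/7 (P(U) = (1/7)*(-15) = -15/7)
f(q, p) = 25*q**2 (f(q, p) = (q + 4*q)**2 = (5*q)**2 = 25*q**2)
12*(-145591) + f(P(-33), -569) = 12*(-145591) + 25*(-15/7)**2 = -1747092 + 25*(225/49) = -1747092 + 5625/49 = -85601883/49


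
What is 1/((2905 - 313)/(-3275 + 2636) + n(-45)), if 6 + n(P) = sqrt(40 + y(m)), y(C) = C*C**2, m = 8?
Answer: 8449/378806 + 5041*sqrt(138)/1136418 ≈ 0.074414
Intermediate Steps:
y(C) = C**3
n(P) = -6 + 2*sqrt(138) (n(P) = -6 + sqrt(40 + 8**3) = -6 + sqrt(40 + 512) = -6 + sqrt(552) = -6 + 2*sqrt(138))
1/((2905 - 313)/(-3275 + 2636) + n(-45)) = 1/((2905 - 313)/(-3275 + 2636) + (-6 + 2*sqrt(138))) = 1/(2592/(-639) + (-6 + 2*sqrt(138))) = 1/(2592*(-1/639) + (-6 + 2*sqrt(138))) = 1/(-288/71 + (-6 + 2*sqrt(138))) = 1/(-714/71 + 2*sqrt(138))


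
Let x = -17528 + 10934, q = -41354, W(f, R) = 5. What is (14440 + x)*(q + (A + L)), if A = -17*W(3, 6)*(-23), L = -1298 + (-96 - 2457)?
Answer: -339339500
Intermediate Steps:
L = -3851 (L = -1298 - 2553 = -3851)
A = 1955 (A = -17*5*(-23) = -85*(-23) = 1955)
x = -6594
(14440 + x)*(q + (A + L)) = (14440 - 6594)*(-41354 + (1955 - 3851)) = 7846*(-41354 - 1896) = 7846*(-43250) = -339339500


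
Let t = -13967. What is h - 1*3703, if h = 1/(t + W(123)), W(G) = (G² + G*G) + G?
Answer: -60781041/16414 ≈ -3703.0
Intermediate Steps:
W(G) = G + 2*G² (W(G) = (G² + G²) + G = 2*G² + G = G + 2*G²)
h = 1/16414 (h = 1/(-13967 + 123*(1 + 2*123)) = 1/(-13967 + 123*(1 + 246)) = 1/(-13967 + 123*247) = 1/(-13967 + 30381) = 1/16414 ≈ 6.0924e-5)
h - 1*3703 = 1/16414 - 1*3703 = 1/16414 - 3703 = -60781041/16414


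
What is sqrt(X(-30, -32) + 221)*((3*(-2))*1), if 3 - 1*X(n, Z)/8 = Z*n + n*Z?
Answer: -6*I*sqrt(15115) ≈ -737.66*I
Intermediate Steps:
X(n, Z) = 24 - 16*Z*n (X(n, Z) = 24 - 8*(Z*n + n*Z) = 24 - 8*(Z*n + Z*n) = 24 - 16*Z*n)
sqrt(X(-30, -32) + 221)*((3*(-2))*1) = sqrt((24 - 16*(-32)*(-30)) + 221)*((3*(-2))*1) = sqrt((24 - 15360) + 221)*(-6*1) = sqrt(-15336 + 221)*(-6) = sqrt(-15115)*(-6) = (I*sqrt(15115))*(-6) = -6*I*sqrt(15115)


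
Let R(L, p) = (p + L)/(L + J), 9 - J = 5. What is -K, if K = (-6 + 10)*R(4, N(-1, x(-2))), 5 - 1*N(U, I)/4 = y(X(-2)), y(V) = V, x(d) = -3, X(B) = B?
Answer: -16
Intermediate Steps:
J = 4 (J = 9 - 1*5 = 9 - 5 = 4)
N(U, I) = 28 (N(U, I) = 20 - 4*(-2) = 20 + 8 = 28)
R(L, p) = (L + p)/(4 + L) (R(L, p) = (p + L)/(L + 4) = (L + p)/(4 + L))
K = 16 (K = (-6 + 10)*((4 + 28)/(4 + 4)) = 4*(32/8) = 4*((⅛)*32) = 4*4 = 16)
-K = -1*16 = -16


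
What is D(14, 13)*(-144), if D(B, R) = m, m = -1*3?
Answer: 432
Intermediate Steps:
m = -3
D(B, R) = -3
D(14, 13)*(-144) = -3*(-144) = 432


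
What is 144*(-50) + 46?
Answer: -7154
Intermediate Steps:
144*(-50) + 46 = -7200 + 46 = -7154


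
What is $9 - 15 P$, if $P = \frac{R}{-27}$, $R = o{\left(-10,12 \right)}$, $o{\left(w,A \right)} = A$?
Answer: $\frac{47}{3} \approx 15.667$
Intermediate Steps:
$R = 12$
$P = - \frac{4}{9}$ ($P = \frac{12}{-27} = 12 \left(- \frac{1}{27}\right) = - \frac{4}{9} \approx -0.44444$)
$9 - 15 P = 9 - - \frac{20}{3} = 9 + \frac{20}{3} = \frac{47}{3}$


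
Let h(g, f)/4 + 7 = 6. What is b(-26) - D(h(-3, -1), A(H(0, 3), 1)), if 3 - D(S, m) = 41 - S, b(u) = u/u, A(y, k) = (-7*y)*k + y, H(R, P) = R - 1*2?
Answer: 43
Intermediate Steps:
h(g, f) = -4 (h(g, f) = -28 + 4*6 = -28 + 24 = -4)
H(R, P) = -2 + R (H(R, P) = R - 2 = -2 + R)
A(y, k) = y - 7*k*y (A(y, k) = -7*k*y + y = y - 7*k*y)
b(u) = 1
D(S, m) = -38 + S (D(S, m) = 3 - (41 - S) = 3 + (-41 + S) = -38 + S)
b(-26) - D(h(-3, -1), A(H(0, 3), 1)) = 1 - (-38 - 4) = 1 - 1*(-42) = 1 + 42 = 43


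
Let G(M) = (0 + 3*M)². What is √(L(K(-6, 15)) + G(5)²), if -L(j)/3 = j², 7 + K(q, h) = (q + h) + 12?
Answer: √50037 ≈ 223.69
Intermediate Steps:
K(q, h) = 5 + h + q (K(q, h) = -7 + ((q + h) + 12) = -7 + ((h + q) + 12) = -7 + (12 + h + q) = 5 + h + q)
G(M) = 9*M² (G(M) = (3*M)² = 9*M²)
L(j) = -3*j²
√(L(K(-6, 15)) + G(5)²) = √(-3*(5 + 15 - 6)² + (9*5²)²) = √(-3*14² + (9*25)²) = √(-3*196 + 225²) = √(-588 + 50625) = √50037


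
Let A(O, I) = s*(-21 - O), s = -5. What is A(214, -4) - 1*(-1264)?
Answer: 2439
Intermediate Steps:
A(O, I) = 105 + 5*O (A(O, I) = -5*(-21 - O) = 105 + 5*O)
A(214, -4) - 1*(-1264) = (105 + 5*214) - 1*(-1264) = (105 + 1070) + 1264 = 1175 + 1264 = 2439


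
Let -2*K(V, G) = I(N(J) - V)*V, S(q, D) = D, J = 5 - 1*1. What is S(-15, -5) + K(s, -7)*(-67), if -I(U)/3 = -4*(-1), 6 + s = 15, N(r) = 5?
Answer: -3623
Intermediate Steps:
J = 4 (J = 5 - 1 = 4)
s = 9 (s = -6 + 15 = 9)
I(U) = -12 (I(U) = -(-12)*(-1) = -3*4 = -12)
K(V, G) = 6*V (K(V, G) = -(-6)*V = 6*V)
S(-15, -5) + K(s, -7)*(-67) = -5 + (6*9)*(-67) = -5 + 54*(-67) = -5 - 3618 = -3623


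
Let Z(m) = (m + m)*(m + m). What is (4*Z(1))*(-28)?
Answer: -448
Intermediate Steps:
Z(m) = 4*m² (Z(m) = (2*m)*(2*m) = 4*m²)
(4*Z(1))*(-28) = (4*(4*1²))*(-28) = (4*(4*1))*(-28) = (4*4)*(-28) = 16*(-28) = -448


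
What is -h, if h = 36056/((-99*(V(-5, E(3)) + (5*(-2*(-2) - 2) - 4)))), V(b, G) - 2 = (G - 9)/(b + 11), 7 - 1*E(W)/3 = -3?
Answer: 72112/2277 ≈ 31.670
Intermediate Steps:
E(W) = 30 (E(W) = 21 - 3*(-3) = 21 + 9 = 30)
V(b, G) = 2 + (-9 + G)/(11 + b) (V(b, G) = 2 + (G - 9)/(b + 11) = 2 + (-9 + G)/(11 + b))
h = -72112/2277 (h = 36056/((-99*((13 + 30 + 2*(-5))/(11 - 5) + (5*(-2*(-2) - 2) - 4)))) = 36056/((-99*((13 + 30 - 10)/6 + (5*(4 - 2) - 4)))) = 36056/((-99*((⅙)*33 + (5*2 - 4)))) = 36056/((-99*(11/2 + (10 - 4)))) = 36056/((-99*(11/2 + 6))) = 36056/((-99*23/2)) = 36056/(-2277/2) = 36056*(-2/2277) = -72112/2277 ≈ -31.670)
-h = -1*(-72112/2277) = 72112/2277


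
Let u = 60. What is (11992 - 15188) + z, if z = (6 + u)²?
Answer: 1160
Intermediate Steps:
z = 4356 (z = (6 + 60)² = 66² = 4356)
(11992 - 15188) + z = (11992 - 15188) + 4356 = -3196 + 4356 = 1160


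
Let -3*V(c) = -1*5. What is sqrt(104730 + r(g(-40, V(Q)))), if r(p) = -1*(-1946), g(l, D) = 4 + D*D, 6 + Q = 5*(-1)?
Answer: 2*sqrt(26669) ≈ 326.61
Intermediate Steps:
Q = -11 (Q = -6 + 5*(-1) = -6 - 5 = -11)
V(c) = 5/3 (V(c) = -(-1)*5/3 = -1/3*(-5) = 5/3)
g(l, D) = 4 + D**2
r(p) = 1946
sqrt(104730 + r(g(-40, V(Q)))) = sqrt(104730 + 1946) = sqrt(106676) = 2*sqrt(26669)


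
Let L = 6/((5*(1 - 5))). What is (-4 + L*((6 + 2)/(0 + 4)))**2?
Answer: 529/25 ≈ 21.160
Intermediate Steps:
L = -3/10 (L = 6/((5*(-4))) = 6/(-20) = 6*(-1/20) = -3/10 ≈ -0.30000)
(-4 + L*((6 + 2)/(0 + 4)))**2 = (-4 - 3*(6 + 2)/(10*(0 + 4)))**2 = (-4 - 12/(5*4))**2 = (-4 - 3/10*2)**2 = (-4 - 3/5)**2 = (-23/5)**2 = 529/25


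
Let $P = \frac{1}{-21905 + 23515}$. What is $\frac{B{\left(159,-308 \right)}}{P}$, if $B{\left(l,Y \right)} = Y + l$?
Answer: $-239890$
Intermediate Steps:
$P = \frac{1}{1610} \approx 0.00062112$
$\frac{B{\left(159,-308 \right)}}{P} = \left(-308 + 159\right) \frac{1}{\frac{1}{1610}} = \left(-149\right) 1610 = -239890$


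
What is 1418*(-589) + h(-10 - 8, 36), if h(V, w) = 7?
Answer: -835195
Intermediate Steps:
1418*(-589) + h(-10 - 8, 36) = 1418*(-589) + 7 = -835202 + 7 = -835195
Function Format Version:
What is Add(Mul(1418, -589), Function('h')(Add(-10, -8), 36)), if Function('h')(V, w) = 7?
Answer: -835195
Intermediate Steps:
Add(Mul(1418, -589), Function('h')(Add(-10, -8), 36)) = Add(Mul(1418, -589), 7) = Add(-835202, 7) = -835195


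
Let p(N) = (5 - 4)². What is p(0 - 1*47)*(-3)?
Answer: -3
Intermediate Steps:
p(N) = 1 (p(N) = 1² = 1)
p(0 - 1*47)*(-3) = 1*(-3) = -3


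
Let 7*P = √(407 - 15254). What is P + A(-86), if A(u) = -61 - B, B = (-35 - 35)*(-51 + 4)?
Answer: -3351 + I*√303 ≈ -3351.0 + 17.407*I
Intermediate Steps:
P = I*√303 (P = √(407 - 15254)/7 = √(-14847)/7 = (7*I*√303)/7 = I*√303 ≈ 17.407*I)
B = 3290 (B = -70*(-47) = 3290)
A(u) = -3351 (A(u) = -61 - 1*3290 = -61 - 3290 = -3351)
P + A(-86) = I*√303 - 3351 = -3351 + I*√303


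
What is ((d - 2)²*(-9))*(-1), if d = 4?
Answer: 36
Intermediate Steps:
((d - 2)²*(-9))*(-1) = ((4 - 2)²*(-9))*(-1) = (2²*(-9))*(-1) = (4*(-9))*(-1) = -36*(-1) = 36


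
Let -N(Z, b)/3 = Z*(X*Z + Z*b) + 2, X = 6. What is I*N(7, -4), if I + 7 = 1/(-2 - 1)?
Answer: 2200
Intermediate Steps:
I = -22/3 (I = -7 + 1/(-2 - 1) = -7 + 1/(-3) = -7 - 1/3 = -22/3 ≈ -7.3333)
N(Z, b) = -6 - 3*Z*(6*Z + Z*b) (N(Z, b) = -3*(Z*(6*Z + Z*b) + 2) = -3*(2 + Z*(6*Z + Z*b)) = -6 - 3*Z*(6*Z + Z*b))
I*N(7, -4) = -22*(-6 - 18*7**2 - 3*(-4)*7**2)/3 = -22*(-6 - 18*49 - 3*(-4)*49)/3 = -22*(-6 - 882 + 588)/3 = -22/3*(-300) = 2200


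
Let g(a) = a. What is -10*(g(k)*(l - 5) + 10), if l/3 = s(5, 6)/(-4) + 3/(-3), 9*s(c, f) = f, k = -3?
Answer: -355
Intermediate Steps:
s(c, f) = f/9
l = -7/2 (l = 3*(((1/9)*6)/(-4) + 3/(-3)) = 3*((2/3)*(-1/4) + 3*(-1/3)) = 3*(-1/6 - 1) = 3*(-7/6) = -7/2 ≈ -3.5000)
-10*(g(k)*(l - 5) + 10) = -10*(-3*(-7/2 - 5) + 10) = -10*(-3*(-17/2) + 10) = -10*(51/2 + 10) = -10*71/2 = -355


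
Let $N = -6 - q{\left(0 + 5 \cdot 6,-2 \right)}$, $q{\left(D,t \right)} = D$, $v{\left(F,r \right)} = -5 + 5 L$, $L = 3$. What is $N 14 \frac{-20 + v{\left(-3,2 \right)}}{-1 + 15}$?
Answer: $360$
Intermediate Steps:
$v{\left(F,r \right)} = 10$ ($v{\left(F,r \right)} = -5 + 5 \cdot 3 = -5 + 15 = 10$)
$N = -36$ ($N = -6 - \left(0 + 5 \cdot 6\right) = -6 - \left(0 + 30\right) = -6 - 30 = -36$)
$N 14 \frac{-20 + v{\left(-3,2 \right)}}{-1 + 15} = \left(-36\right) 14 \frac{-20 + 10}{-1 + 15} = - 504 \left(- \frac{10}{14}\right) = - 504 \left(\left(-10\right) \frac{1}{14}\right) = \left(-504\right) \left(- \frac{5}{7}\right) = 360$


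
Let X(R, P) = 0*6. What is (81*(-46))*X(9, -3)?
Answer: 0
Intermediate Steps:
X(R, P) = 0
(81*(-46))*X(9, -3) = (81*(-46))*0 = -3726*0 = 0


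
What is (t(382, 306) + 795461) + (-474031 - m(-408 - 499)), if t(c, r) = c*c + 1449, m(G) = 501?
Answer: 468302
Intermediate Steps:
t(c, r) = 1449 + c**2 (t(c, r) = c**2 + 1449 = 1449 + c**2)
(t(382, 306) + 795461) + (-474031 - m(-408 - 499)) = ((1449 + 382**2) + 795461) + (-474031 - 1*501) = ((1449 + 145924) + 795461) + (-474031 - 501) = (147373 + 795461) - 474532 = 942834 - 474532 = 468302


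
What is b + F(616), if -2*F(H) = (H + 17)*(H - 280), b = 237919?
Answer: 131575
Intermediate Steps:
F(H) = -(-280 + H)*(17 + H)/2 (F(H) = -(H + 17)*(H - 280)/2 = -(17 + H)*(-280 + H)/2 = -(-280 + H)*(17 + H)/2)
b + F(616) = 237919 + (2380 - 1/2*616**2 + (263/2)*616) = 237919 + (2380 - 1/2*379456 + 81004) = 237919 + (2380 - 189728 + 81004) = 237919 - 106344 = 131575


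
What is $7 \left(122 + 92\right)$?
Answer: $1498$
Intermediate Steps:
$7 \left(122 + 92\right) = 7 \cdot 214 = 1498$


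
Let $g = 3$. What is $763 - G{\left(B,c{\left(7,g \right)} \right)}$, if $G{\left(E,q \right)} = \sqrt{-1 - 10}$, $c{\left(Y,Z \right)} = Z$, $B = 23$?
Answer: $763 - i \sqrt{11} \approx 763.0 - 3.3166 i$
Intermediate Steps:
$G{\left(E,q \right)} = i \sqrt{11}$ ($G{\left(E,q \right)} = \sqrt{-11} = i \sqrt{11}$)
$763 - G{\left(B,c{\left(7,g \right)} \right)} = 763 - i \sqrt{11}$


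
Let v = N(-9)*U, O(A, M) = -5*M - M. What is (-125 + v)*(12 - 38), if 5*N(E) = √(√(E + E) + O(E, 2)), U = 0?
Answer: 3250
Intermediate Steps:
O(A, M) = -6*M
N(E) = √(-12 + √2*√E)/5 (N(E) = √(√(E + E) - 6*2)/5 = √(√(2*E) - 12)/5 = √(√2*√E - 12)/5 = √(-12 + √2*√E)/5)
v = 0 (v = (√(-12 + √2*√(-9))/5)*0 = (√(-12 + √2*(3*I))/5)*0 = (√(-12 + 3*I*√2)/5)*0 = 0)
(-125 + v)*(12 - 38) = (-125 + 0)*(12 - 38) = -125*(-26) = 3250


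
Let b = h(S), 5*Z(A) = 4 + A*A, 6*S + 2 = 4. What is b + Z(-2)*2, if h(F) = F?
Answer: 53/15 ≈ 3.5333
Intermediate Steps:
S = 1/3 (S = -1/3 + (1/6)*4 = -1/3 + 2/3 = 1/3 ≈ 0.33333)
Z(A) = 4/5 + A**2/5 (Z(A) = (4 + A*A)/5 = (4 + A**2)/5 = 4/5 + A**2/5)
b = 1/3 ≈ 0.33333
b + Z(-2)*2 = 1/3 + (4/5 + (1/5)*(-2)**2)*2 = 1/3 + (4/5 + (1/5)*4)*2 = 1/3 + (4/5 + 4/5)*2 = 1/3 + (8/5)*2 = 1/3 + 16/5 = 53/15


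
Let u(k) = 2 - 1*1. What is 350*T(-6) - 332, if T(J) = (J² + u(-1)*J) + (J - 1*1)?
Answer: 7718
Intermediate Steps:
u(k) = 1 (u(k) = 2 - 1 = 1)
T(J) = -1 + J² + 2*J (T(J) = (J² + 1*J) + (J - 1*1) = (J² + J) + (J - 1) = (J + J²) + (-1 + J) = -1 + J² + 2*J)
350*T(-6) - 332 = 350*(-1 + (-6)² + 2*(-6)) - 332 = 350*(-1 + 36 - 12) - 332 = 350*23 - 332 = 8050 - 332 = 7718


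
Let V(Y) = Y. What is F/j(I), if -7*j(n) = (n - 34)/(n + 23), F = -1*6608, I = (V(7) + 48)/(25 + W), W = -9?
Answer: -6522096/163 ≈ -40013.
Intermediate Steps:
I = 55/16 (I = (7 + 48)/(25 - 9) = 55/16 ≈ 3.4375)
F = -6608
j(n) = -(-34 + n)/(7*(23 + n)) (j(n) = -(n - 34)/(7*(n + 23)) = -(-34 + n)/(7*(23 + n)))
F/j(I) = -6608*7*(23 + 55/16)/(34 - 1*55/16) = -6608*2961/(16*(34 - 55/16)) = -6608/((⅐)*(16/423)*(489/16)) = -6608/163/987 = -6608*987/163 = -6522096/163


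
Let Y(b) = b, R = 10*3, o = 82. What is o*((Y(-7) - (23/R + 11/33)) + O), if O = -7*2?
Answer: -9061/5 ≈ -1812.2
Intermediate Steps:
R = 30
O = -14
o*((Y(-7) - (23/R + 11/33)) + O) = 82*((-7 - (23/30 + 11/33)) - 14) = 82*((-7 - (23*(1/30) + 11*(1/33))) - 14) = 82*((-7 - (23/30 + ⅓)) - 14) = 82*((-7 - 1*11/10) - 14) = 82*((-7 - 11/10) - 14) = 82*(-81/10 - 14) = 82*(-221/10) = -9061/5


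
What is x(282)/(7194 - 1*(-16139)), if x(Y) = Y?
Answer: 282/23333 ≈ 0.012086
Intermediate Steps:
x(282)/(7194 - 1*(-16139)) = 282/(7194 - 1*(-16139)) = 282/(7194 + 16139) = 282/23333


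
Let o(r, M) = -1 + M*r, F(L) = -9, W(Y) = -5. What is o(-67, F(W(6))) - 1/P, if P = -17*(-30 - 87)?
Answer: 1197377/1989 ≈ 602.00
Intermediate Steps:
P = 1989 (P = -17*(-117) = 1989)
o(-67, F(W(6))) - 1/P = (-1 - 9*(-67)) - 1/1989 = (-1 + 603) - 1*1/1989 = 602 - 1/1989 = 1197377/1989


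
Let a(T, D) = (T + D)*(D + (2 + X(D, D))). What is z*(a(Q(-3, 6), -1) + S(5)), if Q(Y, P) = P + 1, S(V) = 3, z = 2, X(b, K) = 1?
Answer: 30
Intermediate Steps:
Q(Y, P) = 1 + P
a(T, D) = (3 + D)*(D + T) (a(T, D) = (T + D)*(D + (2 + 1)) = (D + T)*(D + 3) = (D + T)*(3 + D) = (3 + D)*(D + T))
z*(a(Q(-3, 6), -1) + S(5)) = 2*(((-1)² + 3*(-1) + 3*(1 + 6) - (1 + 6)) + 3) = 2*((1 - 3 + 3*7 - 1*7) + 3) = 2*((1 - 3 + 21 - 7) + 3) = 2*(12 + 3) = 2*15 = 30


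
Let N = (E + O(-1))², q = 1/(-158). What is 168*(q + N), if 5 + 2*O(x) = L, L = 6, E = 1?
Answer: 29778/79 ≈ 376.94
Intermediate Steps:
O(x) = ½ (O(x) = -5/2 + (½)*6 = -5/2 + 3 = ½)
q = -1/158 ≈ -0.0063291
N = 9/4 (N = (1 + ½)² = (3/2)² = 9/4 ≈ 2.2500)
168*(q + N) = 168*(-1/158 + 9/4) = 168*(709/316) = 29778/79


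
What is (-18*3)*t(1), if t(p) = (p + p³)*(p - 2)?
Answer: 108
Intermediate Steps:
t(p) = (-2 + p)*(p + p³) (t(p) = (p + p³)*(-2 + p) = (-2 + p)*(p + p³))
(-18*3)*t(1) = (-18*3)*(1*(-2 + 1 + 1³ - 2*1²)) = -54*(-2 + 1 + 1 - 2*1) = -54*(-2 + 1 + 1 - 2) = -54*(-2) = 108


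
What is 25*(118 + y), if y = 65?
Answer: 4575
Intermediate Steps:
25*(118 + y) = 25*(118 + 65) = 25*183 = 4575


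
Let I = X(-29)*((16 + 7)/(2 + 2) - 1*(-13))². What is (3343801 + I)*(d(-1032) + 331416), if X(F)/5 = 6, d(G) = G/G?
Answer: 8893503277511/8 ≈ 1.1117e+12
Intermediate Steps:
d(G) = 1
X(F) = 30 (X(F) = 5*6 = 30)
I = 84375/8 (I = 30*((16 + 7)/(2 + 2) - 1*(-13))² = 30*(23/4 + 13)² = 30*(75/4)² = 30*(5625/16) = 84375/8 ≈ 10547.)
(3343801 + I)*(d(-1032) + 331416) = (3343801 + 84375/8)*(1 + 331416) = (26834783/8)*331417 = 8893503277511/8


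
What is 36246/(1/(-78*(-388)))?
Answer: 1096948944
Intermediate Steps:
36246/(1/(-78*(-388))) = 36246/(1/30264) = 36246*30264 = 1096948944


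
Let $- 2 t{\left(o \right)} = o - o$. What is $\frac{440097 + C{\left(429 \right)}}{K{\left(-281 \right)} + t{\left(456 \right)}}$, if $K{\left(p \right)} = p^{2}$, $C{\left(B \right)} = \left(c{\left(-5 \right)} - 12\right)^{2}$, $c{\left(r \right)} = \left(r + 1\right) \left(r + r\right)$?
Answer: $\frac{440881}{78961} \approx 5.5835$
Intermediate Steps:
$t{\left(o \right)} = 0$ ($t{\left(o \right)} = - \frac{o - o}{2} = \left(- \frac{1}{2}\right) 0 = 0$)
$c{\left(r \right)} = 2 r \left(1 + r\right)$ ($c{\left(r \right)} = \left(1 + r\right) 2 r = 2 r \left(1 + r\right)$)
$C{\left(B \right)} = 784$ ($C{\left(B \right)} = \left(2 \left(-5\right) \left(1 - 5\right) - 12\right)^{2} = \left(2 \left(-5\right) \left(-4\right) - 12\right)^{2} = \left(40 - 12\right)^{2} = 28^{2} = 784$)
$\frac{440097 + C{\left(429 \right)}}{K{\left(-281 \right)} + t{\left(456 \right)}} = \frac{440097 + 784}{\left(-281\right)^{2} + 0} = \frac{440881}{78961 + 0} = \frac{440881}{78961}$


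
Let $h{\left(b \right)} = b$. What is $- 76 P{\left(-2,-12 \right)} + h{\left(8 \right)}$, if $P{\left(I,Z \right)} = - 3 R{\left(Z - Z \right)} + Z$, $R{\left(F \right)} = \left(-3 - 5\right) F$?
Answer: $920$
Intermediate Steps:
$R{\left(F \right)} = - 8 F$
$P{\left(I,Z \right)} = Z$ ($P{\left(I,Z \right)} = - 3 \left(- 8 \left(Z - Z\right)\right) + Z = - 3 \left(\left(-8\right) 0\right) + Z = \left(-3\right) 0 + Z = 0 + Z = Z$)
$- 76 P{\left(-2,-12 \right)} + h{\left(8 \right)} = \left(-76\right) \left(-12\right) + 8 = 912 + 8 = 920$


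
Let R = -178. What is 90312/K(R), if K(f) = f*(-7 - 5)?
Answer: 3763/89 ≈ 42.281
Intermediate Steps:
K(f) = -12*f (K(f) = f*(-12) = -12*f)
90312/K(R) = 90312/((-12*(-178))) = 90312/2136 = 90312*(1/2136) = 3763/89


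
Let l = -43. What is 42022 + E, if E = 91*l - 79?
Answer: 38030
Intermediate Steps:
E = -3992 (E = 91*(-43) - 79 = -3913 - 79 = -3992)
42022 + E = 42022 - 3992 = 38030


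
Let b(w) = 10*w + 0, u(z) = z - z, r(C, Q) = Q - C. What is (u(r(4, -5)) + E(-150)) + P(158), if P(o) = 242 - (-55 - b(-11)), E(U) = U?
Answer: 37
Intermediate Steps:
u(z) = 0
b(w) = 10*w
P(o) = 187 (P(o) = 242 - (-55 - 10*(-11)) = 242 - (-55 - 1*(-110)) = 242 - (-55 + 110) = 242 - 1*55 = 242 - 55 = 187)
(u(r(4, -5)) + E(-150)) + P(158) = (0 - 150) + 187 = -150 + 187 = 37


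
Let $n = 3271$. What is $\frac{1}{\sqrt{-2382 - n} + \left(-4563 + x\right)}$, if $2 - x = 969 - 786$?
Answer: $- \frac{4744}{22511189} - \frac{i \sqrt{5653}}{22511189} \approx -0.00021074 - 3.34 \cdot 10^{-6} i$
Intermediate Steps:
$x = -181$ ($x = 2 - \left(969 - 786\right) = 2 - 183 = -181$)
$\frac{1}{\sqrt{-2382 - n} + \left(-4563 + x\right)} = \frac{1}{\sqrt{-2382 - 3271} - 4744} = \frac{1}{\sqrt{-5653} - 4744} = \frac{1}{i \sqrt{5653} - 4744} = \frac{1}{-4744 + i \sqrt{5653}}$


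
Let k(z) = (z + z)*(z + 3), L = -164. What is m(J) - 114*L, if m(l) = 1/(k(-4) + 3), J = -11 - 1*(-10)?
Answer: 205657/11 ≈ 18696.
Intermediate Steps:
J = -1 (J = -11 + 10 = -1)
k(z) = 2*z*(3 + z) (k(z) = (2*z)*(3 + z) = 2*z*(3 + z))
m(l) = 1/11 (m(l) = 1/(2*(-4)*(3 - 4) + 3) = 1/(2*(-4)*(-1) + 3) = 1/(8 + 3) = 1/11)
m(J) - 114*L = 1/11 - 114*(-164) = 1/11 + 18696 = 205657/11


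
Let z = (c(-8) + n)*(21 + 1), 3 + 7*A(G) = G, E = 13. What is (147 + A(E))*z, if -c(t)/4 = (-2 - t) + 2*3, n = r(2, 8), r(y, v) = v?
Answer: -914320/7 ≈ -1.3062e+5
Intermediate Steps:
n = 8
c(t) = -16 + 4*t (c(t) = -4*((-2 - t) + 2*3) = -4*((-2 - t) + 6) = -4*(4 - t) = -16 + 4*t)
A(G) = -3/7 + G/7
z = -880 (z = ((-16 + 4*(-8)) + 8)*(21 + 1) = ((-16 - 32) + 8)*22 = (-48 + 8)*22 = -40*22 = -880)
(147 + A(E))*z = (147 + (-3/7 + (1/7)*13))*(-880) = (147 + (-3/7 + 13/7))*(-880) = (147 + 10/7)*(-880) = (1039/7)*(-880) = -914320/7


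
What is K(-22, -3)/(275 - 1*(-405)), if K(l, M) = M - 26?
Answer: -29/680 ≈ -0.042647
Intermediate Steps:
K(l, M) = -26 + M
K(-22, -3)/(275 - 1*(-405)) = (-26 - 3)/(275 - 1*(-405)) = -29/(275 + 405) = -29/680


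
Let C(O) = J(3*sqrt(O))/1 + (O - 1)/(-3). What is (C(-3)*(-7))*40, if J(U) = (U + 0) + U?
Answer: -1120/3 - 1680*I*sqrt(3) ≈ -373.33 - 2909.8*I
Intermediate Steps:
J(U) = 2*U (J(U) = U + U = 2*U)
C(O) = 1/3 + 6*sqrt(O) - O/3 (C(O) = (2*(3*sqrt(O)))/1 + (O - 1)/(-3) = (6*sqrt(O))*1 + (-1 + O)*(-1/3) = 6*sqrt(O) + (1/3 - O/3) = 1/3 + 6*sqrt(O) - O/3)
(C(-3)*(-7))*40 = ((1/3 + 6*sqrt(-3) - 1/3*(-3))*(-7))*40 = ((1/3 + 6*(I*sqrt(3)) + 1)*(-7))*40 = ((1/3 + 6*I*sqrt(3) + 1)*(-7))*40 = ((4/3 + 6*I*sqrt(3))*(-7))*40 = (-28/3 - 42*I*sqrt(3))*40 = -1120/3 - 1680*I*sqrt(3)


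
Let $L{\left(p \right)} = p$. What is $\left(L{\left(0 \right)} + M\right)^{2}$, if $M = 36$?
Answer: $1296$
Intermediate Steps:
$\left(L{\left(0 \right)} + M\right)^{2} = \left(0 + 36\right)^{2} = 36^{2} = 1296$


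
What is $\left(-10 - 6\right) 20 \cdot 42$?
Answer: $-13440$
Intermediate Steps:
$\left(-10 - 6\right) 20 \cdot 42 = \left(-16\right) 20 \cdot 42 = \left(-320\right) 42 = -13440$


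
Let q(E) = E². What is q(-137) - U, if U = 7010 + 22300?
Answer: -10541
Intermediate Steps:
U = 29310
q(-137) - U = (-137)² - 1*29310 = 18769 - 29310 = -10541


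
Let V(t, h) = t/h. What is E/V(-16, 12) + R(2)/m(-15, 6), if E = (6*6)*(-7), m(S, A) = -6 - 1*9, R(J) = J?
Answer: 2833/15 ≈ 188.87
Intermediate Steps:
m(S, A) = -15 (m(S, A) = -6 - 9 = -15)
E = -252 (E = 36*(-7) = -252)
E/V(-16, 12) + R(2)/m(-15, 6) = -252/((-16/12)) + 2/(-15) = -252/((-16*1/12)) + 2*(-1/15) = -252/(-4/3) - 2/15 = -252*(-¾) - 2/15 = 189 - 2/15 = 2833/15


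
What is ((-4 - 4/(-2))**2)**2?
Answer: 16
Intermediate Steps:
((-4 - 4/(-2))**2)**2 = ((-4 - 4*(-1/2))**2)**2 = ((-4 + 2)**2)**2 = ((-2)**2)**2 = 4**2 = 16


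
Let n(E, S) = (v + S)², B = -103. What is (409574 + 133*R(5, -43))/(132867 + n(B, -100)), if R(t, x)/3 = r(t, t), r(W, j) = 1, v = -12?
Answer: 409973/145411 ≈ 2.8194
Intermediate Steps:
R(t, x) = 3 (R(t, x) = 3*1 = 3)
n(E, S) = (-12 + S)²
(409574 + 133*R(5, -43))/(132867 + n(B, -100)) = (409574 + 133*3)/(132867 + (-12 - 100)²) = (409574 + 399)/(132867 + (-112)²) = 409973/(132867 + 12544) = 409973/145411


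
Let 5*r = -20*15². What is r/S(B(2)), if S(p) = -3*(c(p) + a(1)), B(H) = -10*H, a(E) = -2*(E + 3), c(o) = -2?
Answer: -30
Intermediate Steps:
a(E) = -6 - 2*E (a(E) = -2*(3 + E) = -6 - 2*E)
r = -900 (r = (-20*15²)/5 = (-20*225)/5 = (⅕)*(-4500) = -900)
S(p) = 30 (S(p) = -3*(-2 + (-6 - 2*1)) = -3*(-2 + (-6 - 2)) = -3*(-2 - 8) = -3*(-10) = 30)
r/S(B(2)) = -900/30 = -900*1/30 = -30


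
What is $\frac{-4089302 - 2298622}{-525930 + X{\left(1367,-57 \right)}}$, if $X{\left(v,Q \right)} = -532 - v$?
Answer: $\frac{2129308}{175943} \approx 12.102$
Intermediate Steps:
$\frac{-4089302 - 2298622}{-525930 + X{\left(1367,-57 \right)}} = \frac{-4089302 - 2298622}{-525930 - 1899} = - \frac{6387924}{-525930 - 1899} = - \frac{6387924}{-527829} = \left(-6387924\right) \left(- \frac{1}{527829}\right) = \frac{2129308}{175943}$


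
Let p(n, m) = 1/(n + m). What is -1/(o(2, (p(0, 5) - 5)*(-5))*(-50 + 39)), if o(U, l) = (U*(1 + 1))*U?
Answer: 1/88 ≈ 0.011364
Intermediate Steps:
p(n, m) = 1/(m + n)
o(U, l) = 2*U**2 (o(U, l) = (U*2)*U = (2*U)*U = 2*U**2)
-1/(o(2, (p(0, 5) - 5)*(-5))*(-50 + 39)) = -1/((2*2**2)*(-50 + 39)) = -1/((2*4)*(-11)) = -1/(8*(-11)) = -1/(-88) = -1*(-1/88) = 1/88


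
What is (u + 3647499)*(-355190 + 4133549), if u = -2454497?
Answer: 4507589843718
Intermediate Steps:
(u + 3647499)*(-355190 + 4133549) = (-2454497 + 3647499)*(-355190 + 4133549) = 1193002*3778359 = 4507589843718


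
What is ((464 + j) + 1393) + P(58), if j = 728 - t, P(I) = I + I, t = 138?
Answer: 2563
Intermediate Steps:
P(I) = 2*I
j = 590 (j = 728 - 1*138 = 728 - 138 = 590)
((464 + j) + 1393) + P(58) = ((464 + 590) + 1393) + 2*58 = (1054 + 1393) + 116 = 2447 + 116 = 2563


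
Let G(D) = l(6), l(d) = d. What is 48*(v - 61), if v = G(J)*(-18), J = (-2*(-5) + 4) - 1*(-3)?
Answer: -8112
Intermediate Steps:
J = 17 (J = (10 + 4) + 3 = 14 + 3 = 17)
G(D) = 6
v = -108 (v = 6*(-18) = -108)
48*(v - 61) = 48*(-108 - 61) = 48*(-169) = -8112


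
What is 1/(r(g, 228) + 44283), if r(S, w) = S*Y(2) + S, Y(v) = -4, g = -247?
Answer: 1/45024 ≈ 2.2210e-5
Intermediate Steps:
r(S, w) = -3*S (r(S, w) = S*(-4) + S = -4*S + S = -3*S)
1/(r(g, 228) + 44283) = 1/(-3*(-247) + 44283) = 1/(741 + 44283) = 1/45024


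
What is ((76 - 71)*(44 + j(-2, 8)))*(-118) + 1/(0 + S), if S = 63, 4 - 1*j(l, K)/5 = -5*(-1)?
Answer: -1449629/63 ≈ -23010.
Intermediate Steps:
j(l, K) = -5 (j(l, K) = 20 - (-25)*(-1) = 20 - 5*5 = 20 - 25 = -5)
((76 - 71)*(44 + j(-2, 8)))*(-118) + 1/(0 + S) = ((76 - 71)*(44 - 5))*(-118) + 1/(0 + 63) = (5*39)*(-118) + 1/63 = 195*(-118) + 1/63 = -23010 + 1/63 = -1449629/63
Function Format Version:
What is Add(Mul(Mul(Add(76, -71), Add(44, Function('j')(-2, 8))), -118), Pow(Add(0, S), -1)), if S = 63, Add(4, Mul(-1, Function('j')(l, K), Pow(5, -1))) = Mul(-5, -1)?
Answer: Rational(-1449629, 63) ≈ -23010.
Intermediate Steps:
Function('j')(l, K) = -5 (Function('j')(l, K) = Add(20, Mul(-5, Mul(-5, -1))) = Add(20, Mul(-5, 5)) = Add(20, -25) = -5)
Add(Mul(Mul(Add(76, -71), Add(44, Function('j')(-2, 8))), -118), Pow(Add(0, S), -1)) = Add(Mul(Mul(Add(76, -71), Add(44, -5)), -118), Pow(Add(0, 63), -1)) = Add(Mul(Mul(5, 39), -118), Pow(63, -1)) = Add(Mul(195, -118), Rational(1, 63)) = Add(-23010, Rational(1, 63)) = Rational(-1449629, 63)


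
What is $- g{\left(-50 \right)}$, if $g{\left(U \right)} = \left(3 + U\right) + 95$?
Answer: $-48$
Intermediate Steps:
$g{\left(U \right)} = 98 + U$
$- g{\left(-50 \right)} = - (98 - 50) = \left(-1\right) 48 = -48$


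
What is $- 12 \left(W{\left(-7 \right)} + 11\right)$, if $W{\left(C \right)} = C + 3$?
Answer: $-84$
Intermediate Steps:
$W{\left(C \right)} = 3 + C$
$- 12 \left(W{\left(-7 \right)} + 11\right) = - 12 \left(\left(3 - 7\right) + 11\right) = - 12 \left(-4 + 11\right) = \left(-12\right) 7 = -84$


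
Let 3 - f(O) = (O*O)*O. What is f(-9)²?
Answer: 535824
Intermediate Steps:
f(O) = 3 - O³ (f(O) = 3 - O*O*O = 3 - O²*O = 3 - O³)
f(-9)² = (3 - 1*(-9)³)² = (3 - 1*(-729))² = (3 + 729)² = 732² = 535824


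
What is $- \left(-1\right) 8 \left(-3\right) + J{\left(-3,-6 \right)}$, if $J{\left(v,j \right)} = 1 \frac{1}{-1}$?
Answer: $-25$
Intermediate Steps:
$J{\left(v,j \right)} = -1$ ($J{\left(v,j \right)} = 1 \left(-1\right) = -1$)
$- \left(-1\right) 8 \left(-3\right) + J{\left(-3,-6 \right)} = - \left(-1\right) 8 \left(-3\right) - 1 = \left(-1\right) \left(-8\right) \left(-3\right) - 1 = 8 \left(-3\right) - 1 = -24 - 1 = -25$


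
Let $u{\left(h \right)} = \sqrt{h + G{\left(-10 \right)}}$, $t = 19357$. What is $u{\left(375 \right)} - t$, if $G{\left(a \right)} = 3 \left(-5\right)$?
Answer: $-19357 + 6 \sqrt{10} \approx -19338.0$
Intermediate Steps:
$G{\left(a \right)} = -15$
$u{\left(h \right)} = \sqrt{-15 + h}$ ($u{\left(h \right)} = \sqrt{h - 15} = \sqrt{-15 + h}$)
$u{\left(375 \right)} - t = \sqrt{-15 + 375} - 19357 = \sqrt{360} - 19357 = 6 \sqrt{10} - 19357 = -19357 + 6 \sqrt{10}$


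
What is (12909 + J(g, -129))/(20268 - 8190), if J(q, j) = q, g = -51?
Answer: 2143/2013 ≈ 1.0646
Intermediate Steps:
(12909 + J(g, -129))/(20268 - 8190) = (12909 - 51)/(20268 - 8190) = 12858/12078 = 12858*(1/12078) = 2143/2013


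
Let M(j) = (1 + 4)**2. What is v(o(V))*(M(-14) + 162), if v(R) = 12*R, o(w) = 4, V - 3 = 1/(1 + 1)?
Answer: 8976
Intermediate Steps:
M(j) = 25 (M(j) = 5**2 = 25)
V = 7/2 (V = 3 + 1/(1 + 1) = 3 + 1/2 = 7/2 ≈ 3.5000)
v(o(V))*(M(-14) + 162) = (12*4)*(25 + 162) = 48*187 = 8976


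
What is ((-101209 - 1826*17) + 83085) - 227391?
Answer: -276557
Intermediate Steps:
((-101209 - 1826*17) + 83085) - 227391 = ((-101209 - 31042) + 83085) - 227391 = (-132251 + 83085) - 227391 = -49166 - 227391 = -276557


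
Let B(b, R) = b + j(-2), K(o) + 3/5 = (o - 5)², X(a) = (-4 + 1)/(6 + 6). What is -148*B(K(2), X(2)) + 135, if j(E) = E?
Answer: -4061/5 ≈ -812.20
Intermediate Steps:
X(a) = -¼ (X(a) = -3/12 = -3*1/12 = -¼)
K(o) = -⅗ + (-5 + o)² (K(o) = -⅗ + (o - 5)² = -⅗ + (-5 + o)²)
B(b, R) = -2 + b (B(b, R) = b - 2 = -2 + b)
-148*B(K(2), X(2)) + 135 = -148*(-2 + (-⅗ + (-5 + 2)²)) + 135 = -148*(-2 + (-⅗ + (-3)²)) + 135 = -148*(-2 + (-⅗ + 9)) + 135 = -148*(-2 + 42/5) + 135 = -148*32/5 + 135 = -4736/5 + 135 = -4061/5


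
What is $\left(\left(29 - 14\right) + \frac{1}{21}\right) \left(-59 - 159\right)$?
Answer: $- \frac{68888}{21} \approx -3280.4$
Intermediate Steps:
$\left(\left(29 - 14\right) + \frac{1}{21}\right) \left(-59 - 159\right) = \left(15 + \frac{1}{21}\right) \left(-59 - 159\right) = \frac{316}{21} \left(-218\right) = - \frac{68888}{21}$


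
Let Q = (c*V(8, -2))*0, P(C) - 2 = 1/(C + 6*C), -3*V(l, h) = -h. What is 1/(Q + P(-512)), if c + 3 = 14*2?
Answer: 3584/7167 ≈ 0.50007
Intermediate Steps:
V(l, h) = h/3 (V(l, h) = -(-1)*h/3 = h/3)
P(C) = 2 + 1/(7*C) (P(C) = 2 + 1/(C + 6*C) = 2 + 1/(7*C))
c = 25 (c = -3 + 14*2 = -3 + 28 = 25)
Q = 0 (Q = (25*((⅓)*(-2)))*0 = (25*(-⅔))*0 = -50/3*0 = 0)
1/(Q + P(-512)) = 1/(0 + (2 + (⅐)/(-512))) = 1/(0 + (2 + (⅐)*(-1/512))) = 1/(0 + (2 - 1/3584)) = 1/(0 + 7167/3584) = 1/(7167/3584) = 3584/7167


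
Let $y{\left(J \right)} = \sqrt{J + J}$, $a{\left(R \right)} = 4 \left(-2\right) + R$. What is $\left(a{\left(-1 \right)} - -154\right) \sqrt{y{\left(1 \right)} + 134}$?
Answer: $145 \sqrt{134 + \sqrt{2}} \approx 1687.3$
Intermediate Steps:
$a{\left(R \right)} = -8 + R$
$y{\left(J \right)} = \sqrt{2} \sqrt{J}$ ($y{\left(J \right)} = \sqrt{2 J} = \sqrt{2} \sqrt{J}$)
$\left(a{\left(-1 \right)} - -154\right) \sqrt{y{\left(1 \right)} + 134} = \left(\left(-8 - 1\right) - -154\right) \sqrt{\sqrt{2} \sqrt{1} + 134} = \left(-9 + 154\right) \sqrt{\sqrt{2} \cdot 1 + 134} = 145 \sqrt{\sqrt{2} + 134} = 145 \sqrt{134 + \sqrt{2}}$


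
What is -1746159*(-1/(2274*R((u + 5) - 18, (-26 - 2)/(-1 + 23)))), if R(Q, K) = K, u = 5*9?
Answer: -6402583/10612 ≈ -603.33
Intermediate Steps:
u = 45
-1746159*(-1/(2274*R((u + 5) - 18, (-26 - 2)/(-1 + 23)))) = -1746159*(-(-1 + 23)/(2274*(-26 - 2))) = -1746159/(-28/22*(-2274)) = -1746159/(-28*1/22*(-2274)) = -1746159/((-14/11*(-2274))) = -1746159/31836/11 = -1746159*11/31836 = -6402583/10612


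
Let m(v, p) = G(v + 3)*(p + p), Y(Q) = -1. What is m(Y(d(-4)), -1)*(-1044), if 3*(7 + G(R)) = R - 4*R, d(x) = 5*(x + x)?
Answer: -18792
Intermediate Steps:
d(x) = 10*x (d(x) = 5*(2*x) = 10*x)
G(R) = -7 - R (G(R) = -7 + (R - 4*R)/3 = -7 + (-3*R)/3 = -7 - R)
m(v, p) = 2*p*(-10 - v) (m(v, p) = (-7 - (v + 3))*(p + p) = (-7 - (3 + v))*(2*p) = (-7 + (-3 - v))*(2*p) = (-10 - v)*(2*p) = 2*p*(-10 - v))
m(Y(d(-4)), -1)*(-1044) = -2*(-1)*(10 - 1)*(-1044) = -2*(-1)*9*(-1044) = 18*(-1044) = -18792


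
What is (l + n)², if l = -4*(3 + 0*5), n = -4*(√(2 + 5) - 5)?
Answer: 176 - 64*√7 ≈ 6.6719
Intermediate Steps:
n = 20 - 4*√7 (n = -4*(√7 - 5) = -4*(-5 + √7) = 20 - 4*√7 ≈ 9.4170)
l = -12 (l = -4*(3 + 0) = -4*3 = -12)
(l + n)² = (-12 + (20 - 4*√7))² = (8 - 4*√7)²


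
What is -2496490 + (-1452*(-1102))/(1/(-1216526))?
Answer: -1946570615194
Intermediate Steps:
-2496490 + (-1452*(-1102))/(1/(-1216526)) = -2496490 + 1600104/(-1/1216526) = -2496490 + 1600104*(-1216526) = -2496490 - 1946568118704 = -1946570615194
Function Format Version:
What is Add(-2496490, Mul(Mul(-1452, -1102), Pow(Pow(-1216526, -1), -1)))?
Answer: -1946570615194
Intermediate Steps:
Add(-2496490, Mul(Mul(-1452, -1102), Pow(Pow(-1216526, -1), -1))) = Add(-2496490, Mul(1600104, Pow(Rational(-1, 1216526), -1))) = Add(-2496490, Mul(1600104, -1216526)) = Add(-2496490, -1946568118704) = -1946570615194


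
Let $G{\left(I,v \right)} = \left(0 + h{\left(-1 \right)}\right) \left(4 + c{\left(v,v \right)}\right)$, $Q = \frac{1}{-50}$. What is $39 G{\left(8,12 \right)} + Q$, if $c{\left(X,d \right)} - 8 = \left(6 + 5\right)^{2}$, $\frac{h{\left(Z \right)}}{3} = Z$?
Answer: $- \frac{778051}{50} \approx -15561.0$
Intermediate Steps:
$h{\left(Z \right)} = 3 Z$
$c{\left(X,d \right)} = 129$ ($c{\left(X,d \right)} = 8 + \left(6 + 5\right)^{2} = 8 + 11^{2} = 8 + 121 = 129$)
$Q = - \frac{1}{50} \approx -0.02$
$G{\left(I,v \right)} = -399$ ($G{\left(I,v \right)} = \left(0 + 3 \left(-1\right)\right) \left(4 + 129\right) = \left(0 - 3\right) 133 = \left(-3\right) 133 = -399$)
$39 G{\left(8,12 \right)} + Q = 39 \left(-399\right) - \frac{1}{50} = -15561 - \frac{1}{50} = - \frac{778051}{50}$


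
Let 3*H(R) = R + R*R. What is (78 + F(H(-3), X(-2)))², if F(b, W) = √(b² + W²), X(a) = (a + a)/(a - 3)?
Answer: 152216/25 + 312*√29/5 ≈ 6424.7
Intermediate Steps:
H(R) = R/3 + R²/3 (H(R) = (R + R*R)/3 = (R + R²)/3 = R/3 + R²/3)
X(a) = 2*a/(-3 + a) (X(a) = (2*a)/(-3 + a) = 2*a/(-3 + a))
F(b, W) = √(W² + b²)
(78 + F(H(-3), X(-2)))² = (78 + √((2*(-2)/(-3 - 2))² + ((⅓)*(-3)*(1 - 3))²))² = (78 + √((2*(-2)/(-5))² + ((⅓)*(-3)*(-2))²))² = (78 + √((2*(-2)*(-⅕))² + 2²))² = (78 + √((⅘)² + 4))² = (78 + √(16/25 + 4))² = (78 + √(116/25))² = (78 + 2*√29/5)²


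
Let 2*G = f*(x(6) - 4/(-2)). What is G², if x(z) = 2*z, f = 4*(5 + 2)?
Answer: 38416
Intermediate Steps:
f = 28 (f = 4*7 = 28)
G = 196 (G = (28*(2*6 - 4/(-2)))/2 = (28*(12 - 4*(-½)))/2 = (28*(12 + 2))/2 = (28*14)/2 = (½)*392 = 196)
G² = 196² = 38416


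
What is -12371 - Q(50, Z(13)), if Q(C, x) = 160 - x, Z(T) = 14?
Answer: -12517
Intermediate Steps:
-12371 - Q(50, Z(13)) = -12371 - (160 - 1*14) = -12371 - (160 - 14) = -12371 - 1*146 = -12371 - 146 = -12517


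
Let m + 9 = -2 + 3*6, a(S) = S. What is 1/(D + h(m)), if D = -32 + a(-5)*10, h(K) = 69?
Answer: -1/13 ≈ -0.076923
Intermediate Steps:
m = 7 (m = -9 + (-2 + 3*6) = -9 + (-2 + 18) = -9 + 16 = 7)
D = -82 (D = -32 - 5*10 = -32 - 50 = -82)
1/(D + h(m)) = 1/(-82 + 69) = 1/(-13) = -1/13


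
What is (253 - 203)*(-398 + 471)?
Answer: 3650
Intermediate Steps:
(253 - 203)*(-398 + 471) = 50*73 = 3650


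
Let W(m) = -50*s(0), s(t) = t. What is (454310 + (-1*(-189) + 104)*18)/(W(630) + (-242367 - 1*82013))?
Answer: -114896/81095 ≈ -1.4168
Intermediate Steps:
W(m) = 0 (W(m) = -50*0 = 0)
(454310 + (-1*(-189) + 104)*18)/(W(630) + (-242367 - 1*82013)) = (454310 + (-1*(-189) + 104)*18)/(0 + (-242367 - 1*82013)) = (454310 + (189 + 104)*18)/(0 + (-242367 - 82013)) = (454310 + 293*18)/(0 - 324380) = (454310 + 5274)/(-324380) = 459584*(-1/324380) = -114896/81095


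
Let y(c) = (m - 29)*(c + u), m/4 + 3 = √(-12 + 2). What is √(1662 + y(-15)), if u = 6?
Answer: √(2031 - 36*I*√10) ≈ 45.084 - 1.2625*I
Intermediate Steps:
m = -12 + 4*I*√10 (m = -12 + 4*√(-12 + 2) = -12 + 4*√(-10) = -12 + 4*(I*√10) = -12 + 4*I*√10 ≈ -12.0 + 12.649*I)
y(c) = (-41 + 4*I*√10)*(6 + c) (y(c) = ((-12 + 4*I*√10) - 29)*(c + 6) = (-41 + 4*I*√10)*(6 + c))
√(1662 + y(-15)) = √(1662 + (-246 - 41*(-15) + 24*I*√10 + 4*I*(-15)*√10)) = √(1662 + (-246 + 615 + 24*I*√10 - 60*I*√10)) = √(1662 + (369 - 36*I*√10)) = √(2031 - 36*I*√10)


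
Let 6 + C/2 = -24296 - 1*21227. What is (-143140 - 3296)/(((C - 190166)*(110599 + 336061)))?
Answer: 36609/31402877960 ≈ 1.1658e-6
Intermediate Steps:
C = -91058 (C = -12 + 2*(-24296 - 1*21227) = -12 + 2*(-24296 - 21227) = -12 + 2*(-45523) = -12 - 91046 = -91058)
(-143140 - 3296)/(((C - 190166)*(110599 + 336061))) = (-143140 - 3296)/(((-91058 - 190166)*(110599 + 336061))) = -146436/((-281224*446660)) = -146436/(-125611511840) = -146436*(-1/125611511840) = 36609/31402877960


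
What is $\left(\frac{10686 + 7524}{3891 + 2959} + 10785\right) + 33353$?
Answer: $\frac{30236351}{685} \approx 44141.0$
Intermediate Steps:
$\left(\frac{10686 + 7524}{3891 + 2959} + 10785\right) + 33353 = \left(\frac{18210}{6850} + 10785\right) + 33353 = \left(18210 \cdot \frac{1}{6850} + 10785\right) + 33353 = \left(\frac{1821}{685} + 10785\right) + 33353 = \frac{7389546}{685} + 33353 = \frac{30236351}{685}$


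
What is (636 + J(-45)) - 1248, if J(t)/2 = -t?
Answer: -522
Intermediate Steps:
J(t) = -2*t (J(t) = 2*(-t) = -2*t)
(636 + J(-45)) - 1248 = (636 - 2*(-45)) - 1248 = (636 + 90) - 1248 = 726 - 1248 = -522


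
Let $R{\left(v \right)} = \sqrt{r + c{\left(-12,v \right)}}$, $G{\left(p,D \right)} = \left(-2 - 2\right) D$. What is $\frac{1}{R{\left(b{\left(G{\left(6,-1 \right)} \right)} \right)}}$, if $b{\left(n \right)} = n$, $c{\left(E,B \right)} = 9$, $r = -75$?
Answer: $- \frac{i \sqrt{66}}{66} \approx - 0.12309 i$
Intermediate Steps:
$G{\left(p,D \right)} = - 4 D$
$R{\left(v \right)} = i \sqrt{66}$ ($R{\left(v \right)} = \sqrt{-75 + 9} = \sqrt{-66} = i \sqrt{66}$)
$\frac{1}{R{\left(b{\left(G{\left(6,-1 \right)} \right)} \right)}} = \frac{1}{i \sqrt{66}} = - \frac{i \sqrt{66}}{66}$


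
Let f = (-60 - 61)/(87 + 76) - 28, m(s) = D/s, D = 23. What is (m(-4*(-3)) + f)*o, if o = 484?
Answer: -6348991/489 ≈ -12984.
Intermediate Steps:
m(s) = 23/s
f = -4685/163 (f = -121/163 - 28 = -4685/163 ≈ -28.742)
(m(-4*(-3)) + f)*o = (23/((-4*(-3))) - 4685/163)*484 = (23/12 - 4685/163)*484 = -52471/1956*484 = -6348991/489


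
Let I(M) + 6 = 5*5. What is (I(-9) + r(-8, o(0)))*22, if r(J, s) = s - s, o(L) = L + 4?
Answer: 418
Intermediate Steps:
o(L) = 4 + L
r(J, s) = 0
I(M) = 19 (I(M) = -6 + 5*5 = -6 + 25 = 19)
(I(-9) + r(-8, o(0)))*22 = (19 + 0)*22 = 19*22 = 418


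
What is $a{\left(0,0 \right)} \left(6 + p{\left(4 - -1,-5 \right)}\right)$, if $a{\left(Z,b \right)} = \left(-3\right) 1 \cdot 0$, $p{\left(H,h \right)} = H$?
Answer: $0$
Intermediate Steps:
$a{\left(Z,b \right)} = 0$ ($a{\left(Z,b \right)} = \left(-3\right) 0 = 0$)
$a{\left(0,0 \right)} \left(6 + p{\left(4 - -1,-5 \right)}\right) = 0 \left(6 + \left(4 - -1\right)\right) = 0 \left(6 + \left(4 + 1\right)\right) = 0 \left(6 + 5\right) = 0 \cdot 11 = 0$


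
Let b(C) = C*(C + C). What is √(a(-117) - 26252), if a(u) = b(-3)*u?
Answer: I*√28358 ≈ 168.4*I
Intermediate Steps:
b(C) = 2*C² (b(C) = C*(2*C) = 2*C²)
a(u) = 18*u (a(u) = (2*(-3)²)*u = (2*9)*u = 18*u)
√(a(-117) - 26252) = √(18*(-117) - 26252) = √(-2106 - 26252) = √(-28358) = I*√28358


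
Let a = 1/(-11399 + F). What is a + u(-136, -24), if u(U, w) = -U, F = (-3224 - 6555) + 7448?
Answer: 1867279/13730 ≈ 136.00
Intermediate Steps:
F = -2331 (F = -9779 + 7448 = -2331)
a = -1/13730 (a = 1/(-11399 - 2331) = 1/(-13730) = -1/13730 ≈ -7.2833e-5)
a + u(-136, -24) = -1/13730 - 1*(-136) = -1/13730 + 136 = 1867279/13730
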